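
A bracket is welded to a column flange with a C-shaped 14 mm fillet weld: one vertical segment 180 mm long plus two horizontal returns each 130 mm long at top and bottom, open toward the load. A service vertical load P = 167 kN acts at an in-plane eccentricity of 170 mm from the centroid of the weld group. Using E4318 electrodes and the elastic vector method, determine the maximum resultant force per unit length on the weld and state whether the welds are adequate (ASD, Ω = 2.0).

f_max ≈ 1370 N/mm; NOT adequate

E43XX → F_EXX = 430 MPa.
Total weld length L_w = 440 mm. Treat welds as unit-width lines.
Centroid: x̄ = 2×130×65 / 440 = 38.41 mm from the vertical weld.
Polar moment about centroid: J = I_x + I_y = [180³/12 + 2×130×90²] + [180×38.41² + 2(130³/12 + 130×26.59²)] = 3408000 mm³.
Direct shear f_v = P/L_w = 167×10³ / 440 = 379.5 N/mm (vertical).
Torsion M = P·e = 167×10³ × 170 = 28390000 N·mm.
Critical point at (x, y) = (91.59, 90) from centroid. f_tx = M·y/J = 749.8 N/mm; f_ty = M·x/J = 763.1 N/mm.
Resultant f_max = √[f_tx² + (f_v + f_ty)²] = √[749.8² + (379.5 + 763.1)²] = 1367 N/mm.
Capacity per unit length: r_n/Ω = (1/2.0) × 0.6 × 430 × (0.707 × 14) = 1277 N/mm.
1367 > 1277 → NOT adequate.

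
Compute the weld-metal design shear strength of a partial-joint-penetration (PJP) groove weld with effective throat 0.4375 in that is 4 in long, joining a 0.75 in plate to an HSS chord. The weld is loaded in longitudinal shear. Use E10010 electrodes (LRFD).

φR_n ≈ 78.8 kip

E100XX → F_EXX = 100 ksi.
Effective throat (given) t_e = 0.4375 in.
A_we = 0.4375 × 4 = 1.75 in².
F_nw = 0.6 F_EXX = 60 ksi.
φR_n = 0.75 × 60 × 1.75 = 78.75 kip.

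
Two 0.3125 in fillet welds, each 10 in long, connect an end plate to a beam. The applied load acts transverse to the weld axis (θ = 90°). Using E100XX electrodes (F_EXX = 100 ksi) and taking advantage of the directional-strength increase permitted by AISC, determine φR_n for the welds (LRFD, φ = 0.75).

t_e = 0.707 × 0.3125 = 0.2209 in; A_we = 0.2209 × 20 = 4.419 in².
Directional factor: 1.0 + 0.5 sin^1.5(90°) = 1.5.
F_nw = 0.6 × 100 × 1.5 = 90 ksi.
φR_n = 0.75 × 90 × 4.419 = 298.3 kips.

φR_n ≈ 298 kips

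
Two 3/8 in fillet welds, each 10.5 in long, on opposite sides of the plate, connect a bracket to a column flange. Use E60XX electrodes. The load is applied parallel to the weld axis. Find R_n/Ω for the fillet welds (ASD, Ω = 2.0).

R_n/Ω ≈ 100 kip

E60XX → F_EXX = 60 ksi.
Effective throat t_e = 0.707 × 0.375 = 0.2651 in.
Total length L = 21 in; A_we = 0.2651 × 21 = 5.568 in².
F_nw = 0.6 F_EXX = 0.6 × 60 = 36 ksi.
R_n = 36 × 5.568 = 200.4 kip; R_n/Ω = 200.4/2.0 = 100.2 kip.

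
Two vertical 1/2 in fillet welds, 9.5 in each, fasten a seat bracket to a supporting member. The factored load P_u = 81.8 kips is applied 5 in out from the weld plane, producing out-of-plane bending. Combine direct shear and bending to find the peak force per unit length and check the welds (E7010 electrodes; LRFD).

f_max ≈ 14.3 kip/in; NOT adequate

E70XX → F_EXX = 70 ksi.
L_w = 2 × 9.5 = 19 in; section modulus (unit throat) S = 2 × L²/6 = 30.08 in².
Direct shear f_v = P/L_w = 81.8/19 = 4.305 kip/in.
Moment M = P × e = 81.8 × 5 = 409 kip·in; bending f_b = M/S = 13.6 kip/in.
f_max = √(f_v² + f_b²) = √(4.305² + 13.6²) = 14.26 kip/in.
φr_n = 0.75 × 0.6 × 70 × (0.707 × 0.5) = 11.14 kip/in → NOT adequate.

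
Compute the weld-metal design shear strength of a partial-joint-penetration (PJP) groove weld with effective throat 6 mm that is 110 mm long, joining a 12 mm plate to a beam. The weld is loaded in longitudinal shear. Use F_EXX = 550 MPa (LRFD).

Effective throat (given) t_e = 6 mm.
A_we = 6 × 110 = 660 mm².
F_nw = 0.6 F_EXX = 330 MPa.
φR_n = 0.75 × 330 × 660 × 10⁻³ = 163.4 kN.

φR_n ≈ 163 kN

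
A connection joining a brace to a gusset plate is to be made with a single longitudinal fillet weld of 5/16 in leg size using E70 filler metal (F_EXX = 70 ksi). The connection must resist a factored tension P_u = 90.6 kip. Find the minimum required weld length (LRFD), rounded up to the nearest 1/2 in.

L = 13.5 in

Throat t_e = 0.707 × 0.3125 = 0.2209 in.
φr_n = 0.75 × 0.6 × 70 × 0.2209 = 6.96 kip/in.
L_req = P_u / φr_n = 90.6 / 6.96 = 13.02 in total.
Round up → use L = 13.5 in.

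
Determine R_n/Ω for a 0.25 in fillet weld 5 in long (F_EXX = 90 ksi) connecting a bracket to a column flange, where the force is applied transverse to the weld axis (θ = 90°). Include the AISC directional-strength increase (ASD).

t_e = 0.707 × 0.25 = 0.1767 in; A_we = 0.1767 × 5 = 0.8837 in².
Directional factor: 1.0 + 0.5 sin^1.5(90°) = 1.5.
F_nw = 0.6 × 90 × 1.5 = 81 ksi.
R_n/Ω = (81 × 0.8837) / 2.0 = 35.79 kip.

R_n/Ω ≈ 35.8 kip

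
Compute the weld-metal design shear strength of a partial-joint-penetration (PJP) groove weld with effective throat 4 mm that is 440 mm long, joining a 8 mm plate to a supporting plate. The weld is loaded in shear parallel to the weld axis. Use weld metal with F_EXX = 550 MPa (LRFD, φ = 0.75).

Effective throat (given) t_e = 4 mm.
A_we = 4 × 440 = 1760 mm².
F_nw = 0.6 F_EXX = 330 MPa.
φR_n = 0.75 × 330 × 1760 × 10⁻³ = 435.6 kN.

φR_n ≈ 436 kN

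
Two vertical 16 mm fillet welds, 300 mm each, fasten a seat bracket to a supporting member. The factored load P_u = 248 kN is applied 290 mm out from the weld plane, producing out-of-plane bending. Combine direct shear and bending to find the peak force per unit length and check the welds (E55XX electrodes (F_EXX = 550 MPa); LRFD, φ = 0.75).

f_max ≈ 2430 N/mm; adequate

L_w = 2 × 300 = 600 mm; section modulus (unit throat) S = 2 × L²/6 = 30000 mm².
Direct shear f_v = P/L_w = 248×10³/600 = 413.3 N/mm.
Moment M = P × e = 248×10³ × 290 = 71920000 N·mm; bending f_b = M/S = 2397 N/mm.
f_max = √(f_v² + f_b²) = √(413.3² + 2397²) = 2433 N/mm.
φr_n = 0.75 × 0.6 × 550 × (0.707 × 16) = 2800 N/mm → adequate.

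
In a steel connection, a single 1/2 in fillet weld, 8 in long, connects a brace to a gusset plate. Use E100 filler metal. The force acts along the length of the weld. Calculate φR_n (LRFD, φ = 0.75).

φR_n ≈ 127 kips

E100XX → F_EXX = 100 ksi.
Effective throat t_e = 0.707 × 0.5 = 0.3535 in.
Total length L = 8 in; A_we = 0.3535 × 8 = 2.828 in².
F_nw = 0.6 F_EXX = 0.6 × 100 = 60 ksi.
φR_n = 0.75 × 60 × 2.828 = 127.3 kips.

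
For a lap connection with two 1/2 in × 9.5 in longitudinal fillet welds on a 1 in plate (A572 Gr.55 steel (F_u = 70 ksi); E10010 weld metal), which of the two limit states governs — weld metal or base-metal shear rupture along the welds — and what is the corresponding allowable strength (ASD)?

E100XX → F_EXX = 100 ksi.
t_e = 0.707 × 0.5 = 0.3535 in; L = 19 in.
Weld metal: R_n/Ω = (1/2.0) × 0.6 × 100 × 0.3535 × 19 = 201.5 kip.
Base metal (shear rupture): R_n/Ω = (1/2.0) × 0.6 × 70 × 1 × 19 = 399 kip.
Governing: weld metal.

R_n/Ω ≈ 201 kip (weld metal governs)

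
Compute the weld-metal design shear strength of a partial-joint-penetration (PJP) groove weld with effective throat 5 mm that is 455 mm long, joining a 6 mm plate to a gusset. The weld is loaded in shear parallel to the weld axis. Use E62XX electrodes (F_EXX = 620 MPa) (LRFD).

φR_n ≈ 635 kN

Effective throat (given) t_e = 5 mm.
A_we = 5 × 455 = 2275 mm².
F_nw = 0.6 F_EXX = 372 MPa.
φR_n = 0.75 × 372 × 2275 × 10⁻³ = 634.7 kN.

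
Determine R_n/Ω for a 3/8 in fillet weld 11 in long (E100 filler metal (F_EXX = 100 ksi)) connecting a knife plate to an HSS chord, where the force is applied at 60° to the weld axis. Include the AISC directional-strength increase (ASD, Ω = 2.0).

t_e = 0.707 × 0.375 = 0.2651 in; A_we = 0.2651 × 11 = 2.916 in².
Directional factor: 1.0 + 0.5 sin^1.5(60°) = 1.403.
F_nw = 0.6 × 100 × 1.403 = 84.18 ksi.
R_n/Ω = (84.18 × 2.916) / 2.0 = 122.7 kips.

R_n/Ω ≈ 123 kips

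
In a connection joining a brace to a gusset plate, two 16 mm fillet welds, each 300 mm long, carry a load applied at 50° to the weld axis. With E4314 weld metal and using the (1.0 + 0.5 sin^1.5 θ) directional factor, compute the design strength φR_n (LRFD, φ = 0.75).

E43XX → F_EXX = 430 MPa.
t_e = 0.707 × 16 = 11.31 mm; A_we = 11.31 × 600 = 6787 mm².
Directional factor: 1.0 + 0.5 sin^1.5(50°) = 1.335.
F_nw = 0.6 × 430 × 1.335 = 344.5 MPa.
φR_n = 0.75 × 344.5 × 6787 × 10⁻³ = 1754 kN.

φR_n ≈ 1750 kN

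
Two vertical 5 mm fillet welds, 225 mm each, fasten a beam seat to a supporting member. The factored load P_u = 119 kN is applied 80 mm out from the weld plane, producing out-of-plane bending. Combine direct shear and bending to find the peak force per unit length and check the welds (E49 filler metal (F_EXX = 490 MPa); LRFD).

f_max ≈ 623 N/mm; adequate

L_w = 2 × 225 = 450 mm; section modulus (unit throat) S = 2 × L²/6 = 16880 mm².
Direct shear f_v = P/L_w = 119×10³/450 = 264.4 N/mm.
Moment M = P × e = 119×10³ × 80 = 9520000 N·mm; bending f_b = M/S = 564.1 N/mm.
f_max = √(f_v² + f_b²) = √(264.4² + 564.1²) = 623.1 N/mm.
φr_n = 0.75 × 0.6 × 490 × (0.707 × 5) = 779.5 N/mm → adequate.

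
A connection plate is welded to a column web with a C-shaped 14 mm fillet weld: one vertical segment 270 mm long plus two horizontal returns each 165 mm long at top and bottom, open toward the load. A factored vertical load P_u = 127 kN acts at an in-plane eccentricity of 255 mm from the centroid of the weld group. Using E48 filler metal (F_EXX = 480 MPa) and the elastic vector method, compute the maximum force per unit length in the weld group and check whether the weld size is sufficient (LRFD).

f_max ≈ 777 N/mm; adequate

Total weld length L_w = 600 mm. Treat welds as unit-width lines.
Centroid: x̄ = 2×165×82.5 / 600 = 45.38 mm from the vertical weld.
Polar moment about centroid: J = I_x + I_y = [270³/12 + 2×165×135²] + [270×45.38² + 2(165³/12 + 165×37.12²)] = 9414000 mm³.
Direct shear f_v = P/L_w = 127×10³ / 600 = 211.7 N/mm (vertical).
Torsion M = P·e = 127×10³ × 255 = 32385000 N·mm.
Critical point at (x, y) = (119.6, 135) from centroid. f_tx = M·y/J = 464.4 N/mm; f_ty = M·x/J = 411.5 N/mm.
Resultant f_max = √[f_tx² + (f_v + f_ty)²] = √[464.4² + (211.7 + 411.5)²] = 777.2 N/mm.
Capacity per unit length: φr_n = 0.75 × 0.6 × 480 × (0.707 × 14) = 2138 N/mm.
777.2 ≤ 2138 → adequate.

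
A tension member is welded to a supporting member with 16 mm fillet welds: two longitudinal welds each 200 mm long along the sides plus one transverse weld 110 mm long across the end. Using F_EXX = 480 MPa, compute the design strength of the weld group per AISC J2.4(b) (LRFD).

φR_n ≈ 1250 kN

t_e = 0.707 × 16 = 11.31 mm.
R_nwl = 0.6 × 480 × 11.31 × 400 × 10⁻³ = 1303 kN (longitudinal, 2 welds).
R_nwt = 0.6 × 480 × 11.31 × 110 × 10⁻³ = 358.4 kN (transverse, base value).
(i) R_nwl + R_nwt = 1662 kN; (ii) 0.85 R_nwl + 1.5 R_nwt = 1645 kN.
R_n = max = 1662 kN [governs: (i)]; φR_n = 1246 kN.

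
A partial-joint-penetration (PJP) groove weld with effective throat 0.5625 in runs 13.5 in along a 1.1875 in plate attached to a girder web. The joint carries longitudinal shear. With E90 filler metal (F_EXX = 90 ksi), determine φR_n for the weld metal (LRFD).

φR_n ≈ 308 kips

Effective throat (given) t_e = 0.5625 in.
A_we = 0.5625 × 13.5 = 7.594 in².
F_nw = 0.6 F_EXX = 54 ksi.
φR_n = 0.75 × 54 × 7.594 = 307.5 kips.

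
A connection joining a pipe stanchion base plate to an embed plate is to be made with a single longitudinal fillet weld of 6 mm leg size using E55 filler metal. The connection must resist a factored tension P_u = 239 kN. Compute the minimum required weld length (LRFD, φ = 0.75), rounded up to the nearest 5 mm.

E55XX → F_EXX = 550 MPa.
Throat t_e = 0.707 × 6 = 4.242 mm.
φr_n = 0.75 × 0.6 × 550 × 4.242 × 10⁻³ = 1.05 kN/mm.
L_req = P_u / φr_n = 239 / 1.05 = 227.6 mm total.
Round up → use L = 230 mm.

L = 230 mm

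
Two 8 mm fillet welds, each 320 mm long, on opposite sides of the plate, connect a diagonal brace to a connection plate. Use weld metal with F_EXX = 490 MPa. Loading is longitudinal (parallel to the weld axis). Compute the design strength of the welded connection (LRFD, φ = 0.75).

Effective throat t_e = 0.707 × 8 = 5.656 mm.
Total length L = 640 mm; A_we = 5.656 × 640 = 3620 mm².
F_nw = 0.6 F_EXX = 0.6 × 490 = 294 MPa.
φR_n = 0.75 × 294 × 3620 × 10⁻³ = 798.2 kN.

φR_n ≈ 798 kN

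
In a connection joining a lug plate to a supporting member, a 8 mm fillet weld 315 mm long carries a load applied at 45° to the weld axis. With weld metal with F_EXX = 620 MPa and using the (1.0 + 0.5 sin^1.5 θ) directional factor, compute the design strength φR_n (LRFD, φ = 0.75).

t_e = 0.707 × 8 = 5.656 mm; A_we = 5.656 × 315 = 1782 mm².
Directional factor: 1.0 + 0.5 sin^1.5(45°) = 1.297.
F_nw = 0.6 × 620 × 1.297 = 482.6 MPa.
φR_n = 0.75 × 482.6 × 1782 × 10⁻³ = 644.9 kN.

φR_n ≈ 645 kN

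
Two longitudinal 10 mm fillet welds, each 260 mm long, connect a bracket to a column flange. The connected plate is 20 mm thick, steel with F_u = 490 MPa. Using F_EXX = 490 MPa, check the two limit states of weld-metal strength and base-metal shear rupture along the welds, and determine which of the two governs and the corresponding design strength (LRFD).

t_e = 0.707 × 10 = 7.07 mm; L = 520 mm.
Weld metal: φR_n = 0.75 × 0.6 × 490 × 7.07 × 520 × 10⁻³ = 810.6 kN.
Base metal (shear rupture): φR_n = 0.75 × 0.6 × 490 × 20 × 520 × 10⁻³ = 2293 kN.
Governing: weld metal.

φR_n ≈ 811 kN (weld metal governs)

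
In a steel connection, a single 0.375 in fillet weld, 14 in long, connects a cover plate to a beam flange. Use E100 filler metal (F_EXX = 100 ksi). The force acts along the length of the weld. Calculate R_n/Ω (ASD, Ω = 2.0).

R_n/Ω ≈ 111 kip

Effective throat t_e = 0.707 × 0.375 = 0.2651 in.
Total length L = 14 in; A_we = 0.2651 × 14 = 3.712 in².
F_nw = 0.6 F_EXX = 0.6 × 100 = 60 ksi.
R_n = 60 × 3.712 = 222.7 kip; R_n/Ω = 222.7/2.0 = 111.4 kip.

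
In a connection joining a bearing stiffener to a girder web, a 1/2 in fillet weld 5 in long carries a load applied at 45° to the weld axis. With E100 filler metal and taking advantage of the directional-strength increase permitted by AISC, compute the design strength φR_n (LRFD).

E100XX → F_EXX = 100 ksi.
t_e = 0.707 × 0.5 = 0.3535 in; A_we = 0.3535 × 5 = 1.767 in².
Directional factor: 1.0 + 0.5 sin^1.5(45°) = 1.297.
F_nw = 0.6 × 100 × 1.297 = 77.84 ksi.
φR_n = 0.75 × 77.84 × 1.767 = 103.2 kip.

φR_n ≈ 103 kip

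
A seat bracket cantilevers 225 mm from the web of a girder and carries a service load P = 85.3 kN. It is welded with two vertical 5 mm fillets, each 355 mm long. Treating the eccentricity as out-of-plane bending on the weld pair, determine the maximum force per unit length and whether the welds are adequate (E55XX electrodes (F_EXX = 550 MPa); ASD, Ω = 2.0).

L_w = 2 × 355 = 710 mm; section modulus (unit throat) S = 2 × L²/6 = 42010 mm².
Direct shear f_v = P/L_w = 85.3×10³/710 = 120.1 N/mm.
Moment M = P × e = 85.3×10³ × 225 = 19192000 N·mm; bending f_b = M/S = 456.9 N/mm.
f_max = √(f_v² + f_b²) = √(120.1² + 456.9²) = 472.4 N/mm.
r_n/Ω = (1/2.0) × 0.6 × 550 × (0.707 × 5) = 583.3 N/mm → adequate.

f_max ≈ 472 N/mm; adequate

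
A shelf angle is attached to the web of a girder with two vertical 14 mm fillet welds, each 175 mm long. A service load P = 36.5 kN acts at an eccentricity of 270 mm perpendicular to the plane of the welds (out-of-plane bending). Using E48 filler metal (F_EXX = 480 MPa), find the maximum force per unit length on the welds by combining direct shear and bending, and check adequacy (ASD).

L_w = 2 × 175 = 350 mm; section modulus (unit throat) S = 2 × L²/6 = 10210 mm².
Direct shear f_v = P/L_w = 36.5×10³/350 = 104.3 N/mm.
Moment M = P × e = 36.5×10³ × 270 = 9855000 N·mm; bending f_b = M/S = 965.4 N/mm.
f_max = √(f_v² + f_b²) = √(104.3² + 965.4²) = 971 N/mm.
r_n/Ω = (1/2.0) × 0.6 × 480 × (0.707 × 14) = 1425 N/mm → adequate.

f_max ≈ 971 N/mm; adequate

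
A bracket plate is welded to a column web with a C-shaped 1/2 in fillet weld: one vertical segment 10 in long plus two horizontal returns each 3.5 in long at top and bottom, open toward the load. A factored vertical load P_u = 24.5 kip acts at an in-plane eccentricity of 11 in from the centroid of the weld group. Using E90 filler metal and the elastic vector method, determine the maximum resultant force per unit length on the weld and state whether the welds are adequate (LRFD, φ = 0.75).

f_max ≈ 6.37 kip/in; adequate

E90XX → F_EXX = 90 ksi.
Total weld length L_w = 17 in. Treat welds as unit-width lines.
Centroid: x̄ = 2×3.5×1.75 / 17 = 0.7206 in from the vertical weld.
Polar moment about centroid: J = I_x + I_y = [10³/12 + 2×3.5×5²] + [10×0.7206² + 2(3.5³/12 + 3.5×1.029²)] = 278.1 in³.
Direct shear f_v = P/L_w = 24.5 / 17 = 1.441 kip/in (vertical).
Torsion M = P·e = 24.5 × 11 = 269.5 kip·in.
Critical point at (x, y) = (2.779, 5) from centroid. f_tx = M·y/J = 4.846 kip/in; f_ty = M·x/J = 2.694 kip/in.
Resultant f_max = √[f_tx² + (f_v + f_ty)²] = √[4.846² + (1.441 + 2.694)²] = 6.37 kip/in.
Capacity per unit length: φr_n = 0.75 × 0.6 × 90 × (0.707 × 0.5) = 14.32 kip/in.
6.37 ≤ 14.32 → adequate.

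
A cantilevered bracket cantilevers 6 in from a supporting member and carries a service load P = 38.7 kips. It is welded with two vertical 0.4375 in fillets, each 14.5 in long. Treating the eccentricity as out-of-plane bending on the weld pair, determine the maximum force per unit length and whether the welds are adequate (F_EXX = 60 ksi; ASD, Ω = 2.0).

f_max ≈ 3.57 kip/in; adequate

L_w = 2 × 14.5 = 29 in; section modulus (unit throat) S = 2 × L²/6 = 70.08 in².
Direct shear f_v = P/L_w = 38.7/29 = 1.334 kip/in.
Moment M = P × e = 38.7 × 6 = 232.2 kip·in; bending f_b = M/S = 3.313 kip/in.
f_max = √(f_v² + f_b²) = √(1.334² + 3.313²) = 3.572 kip/in.
r_n/Ω = (1/2.0) × 0.6 × 60 × (0.707 × 0.4375) = 5.568 kip/in → adequate.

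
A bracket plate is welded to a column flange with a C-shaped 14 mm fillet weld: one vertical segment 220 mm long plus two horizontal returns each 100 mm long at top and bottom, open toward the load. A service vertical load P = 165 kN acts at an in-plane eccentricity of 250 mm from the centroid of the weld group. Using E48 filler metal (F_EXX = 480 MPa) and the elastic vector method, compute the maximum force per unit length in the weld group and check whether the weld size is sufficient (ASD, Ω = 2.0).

Total weld length L_w = 420 mm. Treat welds as unit-width lines.
Centroid: x̄ = 2×100×50 / 420 = 23.81 mm from the vertical weld.
Polar moment about centroid: J = I_x + I_y = [220³/12 + 2×100×110²] + [220×23.81² + 2(100³/12 + 100×26.19²)] = 3736000 mm³.
Direct shear f_v = P/L_w = 165×10³ / 420 = 392.9 N/mm (vertical).
Torsion M = P·e = 165×10³ × 250 = 41250000 N·mm.
Critical point at (x, y) = (76.19, 110) from centroid. f_tx = M·y/J = 1215 N/mm; f_ty = M·x/J = 841.3 N/mm.
Resultant f_max = √[f_tx² + (f_v + f_ty)²] = √[1215² + (392.9 + 841.3)²] = 1732 N/mm.
Capacity per unit length: r_n/Ω = (1/2.0) × 0.6 × 480 × (0.707 × 14) = 1425 N/mm.
1732 > 1425 → NOT adequate.

f_max ≈ 1730 N/mm; NOT adequate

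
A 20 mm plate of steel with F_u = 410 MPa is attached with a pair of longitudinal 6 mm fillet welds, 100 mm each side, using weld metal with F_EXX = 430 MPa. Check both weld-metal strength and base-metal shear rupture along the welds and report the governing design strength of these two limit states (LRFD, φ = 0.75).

t_e = 0.707 × 6 = 4.242 mm; L = 200 mm.
Weld metal: φR_n = 0.75 × 0.6 × 430 × 4.242 × 200 × 10⁻³ = 164.2 kN.
Base metal (shear rupture): φR_n = 0.75 × 0.6 × 410 × 20 × 200 × 10⁻³ = 738 kN.
Governing: weld metal.

φR_n ≈ 164 kN (weld metal governs)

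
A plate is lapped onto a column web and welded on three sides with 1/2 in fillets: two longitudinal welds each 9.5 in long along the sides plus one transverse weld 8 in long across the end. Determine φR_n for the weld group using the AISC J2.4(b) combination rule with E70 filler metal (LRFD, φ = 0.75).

φR_n ≈ 313 kip

E70XX → F_EXX = 70 ksi.
t_e = 0.707 × 0.5 = 0.3535 in.
R_nwl = 0.6 × 70 × 0.3535 × 19 = 282.1 kip (longitudinal, 2 welds).
R_nwt = 0.6 × 70 × 0.3535 × 8 = 118.8 kip (transverse, base value).
(i) R_nwl + R_nwt = 400.9 kip; (ii) 0.85 R_nwl + 1.5 R_nwt = 417.9 kip.
R_n = max = 417.9 kip [governs: (ii)]; φR_n = 313.5 kip.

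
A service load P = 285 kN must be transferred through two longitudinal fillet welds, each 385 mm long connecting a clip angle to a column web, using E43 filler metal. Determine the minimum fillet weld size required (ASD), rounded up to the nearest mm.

E43XX → F_EXX = 430 MPa.
Total weld length L = 770 mm.
Required throat t_e = P × Ω / (0.6 F_EXX × L) = 285 × 2.0 / (0.6 × 430 × 770 × 10⁻³) = 2.869 mm.
Required leg w = t_e / 0.707 = 4.058 mm → use 5 mm.

w = 5 mm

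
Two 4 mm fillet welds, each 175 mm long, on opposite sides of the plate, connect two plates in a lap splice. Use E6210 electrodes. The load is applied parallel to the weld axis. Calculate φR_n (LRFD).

φR_n ≈ 276 kN

E62XX → F_EXX = 620 MPa.
Effective throat t_e = 0.707 × 4 = 2.828 mm.
Total length L = 350 mm; A_we = 2.828 × 350 = 989.8 mm².
F_nw = 0.6 F_EXX = 0.6 × 620 = 372 MPa.
φR_n = 0.75 × 372 × 989.8 × 10⁻³ = 276.2 kN.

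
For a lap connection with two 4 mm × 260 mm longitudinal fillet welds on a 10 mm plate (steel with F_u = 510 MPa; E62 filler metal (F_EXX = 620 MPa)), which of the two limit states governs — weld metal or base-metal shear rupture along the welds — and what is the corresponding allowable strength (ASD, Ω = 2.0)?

R_n/Ω ≈ 274 kN (weld metal governs)

t_e = 0.707 × 4 = 2.828 mm; L = 520 mm.
Weld metal: R_n/Ω = (1/2.0) × 0.6 × 620 × 2.828 × 520 × 10⁻³ = 273.5 kN.
Base metal (shear rupture): R_n/Ω = (1/2.0) × 0.6 × 510 × 10 × 520 × 10⁻³ = 795.6 kN.
Governing: weld metal.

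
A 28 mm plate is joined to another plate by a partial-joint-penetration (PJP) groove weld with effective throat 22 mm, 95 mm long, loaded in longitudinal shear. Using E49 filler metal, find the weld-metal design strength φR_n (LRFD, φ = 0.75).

φR_n ≈ 461 kN

E49XX → F_EXX = 490 MPa.
Effective throat (given) t_e = 22 mm.
A_we = 22 × 95 = 2090 mm².
F_nw = 0.6 F_EXX = 294 MPa.
φR_n = 0.75 × 294 × 2090 × 10⁻³ = 460.8 kN.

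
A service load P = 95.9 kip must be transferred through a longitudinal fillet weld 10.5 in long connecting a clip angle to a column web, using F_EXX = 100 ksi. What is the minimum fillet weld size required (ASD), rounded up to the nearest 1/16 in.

Total weld length L = 10.5 in.
Required throat t_e = P × Ω / (0.6 F_EXX × L) = 95.9 × 2.0 / (0.6 × 100 × 10.5) = 0.3044 in.
Required leg w = t_e / 0.707 = 0.4306 in → use 7/16 in.

w = 7/16 in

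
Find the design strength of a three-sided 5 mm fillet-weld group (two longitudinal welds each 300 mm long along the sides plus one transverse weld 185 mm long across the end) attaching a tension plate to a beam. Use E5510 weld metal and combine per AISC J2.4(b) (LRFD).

φR_n ≈ 689 kN

E55XX → F_EXX = 550 MPa.
t_e = 0.707 × 5 = 3.535 mm.
R_nwl = 0.6 × 550 × 3.535 × 600 × 10⁻³ = 699.9 kN (longitudinal, 2 welds).
R_nwt = 0.6 × 550 × 3.535 × 185 × 10⁻³ = 215.8 kN (transverse, base value).
(i) R_nwl + R_nwt = 915.7 kN; (ii) 0.85 R_nwl + 1.5 R_nwt = 918.7 kN.
R_n = max = 918.7 kN [governs: (ii)]; φR_n = 689 kN.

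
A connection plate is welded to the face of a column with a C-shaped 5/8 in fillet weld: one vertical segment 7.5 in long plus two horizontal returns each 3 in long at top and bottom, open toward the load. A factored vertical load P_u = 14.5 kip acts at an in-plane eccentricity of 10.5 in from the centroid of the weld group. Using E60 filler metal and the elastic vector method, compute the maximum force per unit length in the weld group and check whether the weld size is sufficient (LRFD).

f_max ≈ 5.75 kip/in; adequate

E60XX → F_EXX = 60 ksi.
Total weld length L_w = 13.5 in. Treat welds as unit-width lines.
Centroid: x̄ = 2×3×1.5 / 13.5 = 0.6667 in from the vertical weld.
Polar moment about centroid: J = I_x + I_y = [7.5³/12 + 2×3×3.75²] + [7.5×0.6667² + 2(3³/12 + 3×0.8333²)] = 131.5 in³.
Direct shear f_v = P/L_w = 14.5 / 13.5 = 1.074 kip/in (vertical).
Torsion M = P·e = 14.5 × 10.5 = 152.25 kip·in.
Critical point at (x, y) = (2.333, 3.75) from centroid. f_tx = M·y/J = 4.341 kip/in; f_ty = M·x/J = 2.701 kip/in.
Resultant f_max = √[f_tx² + (f_v + f_ty)²] = √[4.341² + (1.074 + 2.701)²] = 5.753 kip/in.
Capacity per unit length: φr_n = 0.75 × 0.6 × 60 × (0.707 × 0.625) = 11.93 kip/in.
5.753 ≤ 11.93 → adequate.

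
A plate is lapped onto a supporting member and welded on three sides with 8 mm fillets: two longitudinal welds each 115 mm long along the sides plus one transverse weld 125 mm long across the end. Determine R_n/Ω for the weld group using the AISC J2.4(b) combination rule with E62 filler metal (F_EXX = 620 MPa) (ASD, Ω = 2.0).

t_e = 0.707 × 8 = 5.656 mm.
R_nwl = 0.6 × 620 × 5.656 × 230 × 10⁻³ = 483.9 kN (longitudinal, 2 welds).
R_nwt = 0.6 × 620 × 5.656 × 125 × 10⁻³ = 263 kN (transverse, base value).
(i) R_nwl + R_nwt = 746.9 kN; (ii) 0.85 R_nwl + 1.5 R_nwt = 805.8 kN.
R_n = max = 805.8 kN [governs: (ii)]; R_n/Ω = 402.9 kN.

R_n/Ω ≈ 403 kN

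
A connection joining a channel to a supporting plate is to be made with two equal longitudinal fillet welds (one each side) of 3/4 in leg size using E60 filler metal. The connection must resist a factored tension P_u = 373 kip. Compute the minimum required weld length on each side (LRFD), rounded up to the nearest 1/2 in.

E60XX → F_EXX = 60 ksi.
Throat t_e = 0.707 × 0.75 = 0.5302 in.
φr_n = 0.75 × 0.6 × 60 × 0.5302 = 14.32 kip/in.
L_req = P_u / φr_n = 373 / 14.32 = 26.05 in total.
Per side: 26.05 / 2 = 13.03 in.
Round up → use L = 13.5 in on each side.

L = 13.5 in on each side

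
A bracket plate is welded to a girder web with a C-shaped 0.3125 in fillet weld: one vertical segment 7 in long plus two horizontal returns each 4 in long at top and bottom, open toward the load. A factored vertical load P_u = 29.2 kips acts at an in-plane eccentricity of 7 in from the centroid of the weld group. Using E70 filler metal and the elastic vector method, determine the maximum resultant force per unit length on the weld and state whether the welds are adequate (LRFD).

f_max ≈ 7.53 kip/in; NOT adequate

E70XX → F_EXX = 70 ksi.
Total weld length L_w = 15 in. Treat welds as unit-width lines.
Centroid: x̄ = 2×4×2 / 15 = 1.067 in from the vertical weld.
Polar moment about centroid: J = I_x + I_y = [7³/12 + 2×4×3.5²] + [7×1.067² + 2(4³/12 + 4×0.9333²)] = 152.2 in³.
Direct shear f_v = P/L_w = 29.2 / 15 = 1.947 kip/in (vertical).
Torsion M = P·e = 29.2 × 7 = 204.4 kip·in.
Critical point at (x, y) = (2.933, 3.5) from centroid. f_tx = M·y/J = 4.701 kip/in; f_ty = M·x/J = 3.94 kip/in.
Resultant f_max = √[f_tx² + (f_v + f_ty)²] = √[4.701² + (1.947 + 3.94)²] = 7.533 kip/in.
Capacity per unit length: φr_n = 0.75 × 0.6 × 70 × (0.707 × 0.3125) = 6.96 kip/in.
7.533 > 6.96 → NOT adequate.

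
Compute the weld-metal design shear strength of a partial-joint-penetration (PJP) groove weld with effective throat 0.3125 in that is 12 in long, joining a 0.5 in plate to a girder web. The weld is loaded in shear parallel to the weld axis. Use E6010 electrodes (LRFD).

φR_n ≈ 101 kip

E60XX → F_EXX = 60 ksi.
Effective throat (given) t_e = 0.3125 in.
A_we = 0.3125 × 12 = 3.75 in².
F_nw = 0.6 F_EXX = 36 ksi.
φR_n = 0.75 × 36 × 3.75 = 101.2 kip.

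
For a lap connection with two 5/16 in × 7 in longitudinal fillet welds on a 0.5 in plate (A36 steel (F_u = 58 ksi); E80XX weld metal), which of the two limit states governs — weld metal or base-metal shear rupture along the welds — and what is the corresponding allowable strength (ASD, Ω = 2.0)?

E80XX → F_EXX = 80 ksi.
t_e = 0.707 × 0.3125 = 0.2209 in; L = 14 in.
Weld metal: R_n/Ω = (1/2.0) × 0.6 × 80 × 0.2209 × 14 = 74.23 kips.
Base metal (shear rupture): R_n/Ω = (1/2.0) × 0.6 × 58 × 0.5 × 14 = 121.8 kips.
Governing: weld metal.

R_n/Ω ≈ 74.2 kips (weld metal governs)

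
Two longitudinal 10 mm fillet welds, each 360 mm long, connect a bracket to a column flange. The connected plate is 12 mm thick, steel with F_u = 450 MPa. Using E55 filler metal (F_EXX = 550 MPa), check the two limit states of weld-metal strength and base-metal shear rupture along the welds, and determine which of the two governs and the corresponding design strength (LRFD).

φR_n ≈ 1260 kN (weld metal governs)

t_e = 0.707 × 10 = 7.07 mm; L = 720 mm.
Weld metal: φR_n = 0.75 × 0.6 × 550 × 7.07 × 720 × 10⁻³ = 1260 kN.
Base metal (shear rupture): φR_n = 0.75 × 0.6 × 450 × 12 × 720 × 10⁻³ = 1750 kN.
Governing: weld metal.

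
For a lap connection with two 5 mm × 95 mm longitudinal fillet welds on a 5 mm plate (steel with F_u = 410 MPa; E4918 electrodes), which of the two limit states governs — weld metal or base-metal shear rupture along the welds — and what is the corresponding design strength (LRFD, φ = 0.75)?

E49XX → F_EXX = 490 MPa.
t_e = 0.707 × 5 = 3.535 mm; L = 190 mm.
Weld metal: φR_n = 0.75 × 0.6 × 490 × 3.535 × 190 × 10⁻³ = 148.1 kN.
Base metal (shear rupture): φR_n = 0.75 × 0.6 × 410 × 5 × 190 × 10⁻³ = 175.3 kN.
Governing: weld metal.

φR_n ≈ 148 kN (weld metal governs)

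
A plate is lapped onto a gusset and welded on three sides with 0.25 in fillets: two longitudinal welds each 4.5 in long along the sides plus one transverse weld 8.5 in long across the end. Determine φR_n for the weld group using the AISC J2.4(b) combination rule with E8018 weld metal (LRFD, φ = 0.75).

E80XX → F_EXX = 80 ksi.
t_e = 0.707 × 0.25 = 0.1767 in.
R_nwl = 0.6 × 80 × 0.1767 × 9 = 76.36 kips (longitudinal, 2 welds).
R_nwt = 0.6 × 80 × 0.1767 × 8.5 = 72.11 kips (transverse, base value).
(i) R_nwl + R_nwt = 148.5 kips; (ii) 0.85 R_nwl + 1.5 R_nwt = 173.1 kips.
R_n = max = 173.1 kips [governs: (ii)]; φR_n = 129.8 kips.

φR_n ≈ 130 kips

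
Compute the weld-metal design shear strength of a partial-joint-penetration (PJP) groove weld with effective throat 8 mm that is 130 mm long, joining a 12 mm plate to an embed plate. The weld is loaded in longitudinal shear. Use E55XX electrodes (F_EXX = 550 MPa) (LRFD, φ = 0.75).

Effective throat (given) t_e = 8 mm.
A_we = 8 × 130 = 1040 mm².
F_nw = 0.6 F_EXX = 330 MPa.
φR_n = 0.75 × 330 × 1040 × 10⁻³ = 257.4 kN.

φR_n ≈ 257 kN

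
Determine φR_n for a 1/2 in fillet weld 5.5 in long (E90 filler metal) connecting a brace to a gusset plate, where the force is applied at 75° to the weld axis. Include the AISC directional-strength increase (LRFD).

E90XX → F_EXX = 90 ksi.
t_e = 0.707 × 0.5 = 0.3535 in; A_we = 0.3535 × 5.5 = 1.944 in².
Directional factor: 1.0 + 0.5 sin^1.5(75°) = 1.475.
F_nw = 0.6 × 90 × 1.475 = 79.63 ksi.
φR_n = 0.75 × 79.63 × 1.944 = 116.1 kip.

φR_n ≈ 116 kip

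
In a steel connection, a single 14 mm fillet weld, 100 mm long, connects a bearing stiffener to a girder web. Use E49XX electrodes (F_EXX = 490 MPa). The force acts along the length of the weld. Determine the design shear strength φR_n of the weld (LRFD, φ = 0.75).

φR_n ≈ 218 kN

Effective throat t_e = 0.707 × 14 = 9.898 mm.
Total length L = 100 mm; A_we = 9.898 × 100 = 989.8 mm².
F_nw = 0.6 F_EXX = 0.6 × 490 = 294 MPa.
φR_n = 0.75 × 294 × 989.8 × 10⁻³ = 218.3 kN.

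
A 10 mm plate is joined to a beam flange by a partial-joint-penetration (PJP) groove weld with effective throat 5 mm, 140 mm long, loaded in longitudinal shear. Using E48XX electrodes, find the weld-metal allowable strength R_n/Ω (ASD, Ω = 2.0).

R_n/Ω ≈ 101 kN

E48XX → F_EXX = 480 MPa.
Effective throat (given) t_e = 5 mm.
A_we = 5 × 140 = 700 mm².
F_nw = 0.6 F_EXX = 288 MPa.
R_n/Ω = (288 × 700) / 2.0 × 10⁻³ = 100.8 kN.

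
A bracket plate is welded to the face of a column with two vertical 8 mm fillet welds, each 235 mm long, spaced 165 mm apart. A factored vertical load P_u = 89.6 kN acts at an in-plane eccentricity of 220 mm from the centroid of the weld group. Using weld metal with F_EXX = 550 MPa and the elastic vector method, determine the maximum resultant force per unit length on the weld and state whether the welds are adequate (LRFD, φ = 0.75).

f_max ≈ 656 N/mm; adequate

Total weld length L_w = 470 mm. Treat welds as unit-width lines.
Polar moment about centroid: J = 2[d³/12 + d(b/2)²] = 2[235³/12 + 235×82.5²] = 5362000 mm³.
Direct shear f_v = P/L_w = 89.6×10³ / 470 = 190.6 N/mm (vertical).
Torsion M = P·e = 89.6×10³ × 220 = 19712000 N·mm.
Critical point at (x, y) = (82.5, 117.5) from centroid. f_tx = M·y/J = 432 N/mm; f_ty = M·x/J = 303.3 N/mm.
Resultant f_max = √[f_tx² + (f_v + f_ty)²] = √[432² + (190.6 + 303.3)²] = 656.2 N/mm.
Capacity per unit length: φr_n = 0.75 × 0.6 × 550 × (0.707 × 8) = 1400 N/mm.
656.2 ≤ 1400 → adequate.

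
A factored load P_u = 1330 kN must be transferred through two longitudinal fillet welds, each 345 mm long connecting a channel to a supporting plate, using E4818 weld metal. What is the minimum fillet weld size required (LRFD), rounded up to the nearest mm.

E48XX → F_EXX = 480 MPa.
Total weld length L = 690 mm.
Required throat t_e = P_u / (φ × 0.6 F_EXX × L) = 1330 / (0.75 × 0.6 × 480 × 690 × 10⁻³) = 8.924 mm.
Required leg w = t_e / 0.707 = 12.62 mm → use 13 mm.

w = 13 mm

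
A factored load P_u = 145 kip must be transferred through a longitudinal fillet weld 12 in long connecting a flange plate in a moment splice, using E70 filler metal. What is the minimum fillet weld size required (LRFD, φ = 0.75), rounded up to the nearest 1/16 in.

E70XX → F_EXX = 70 ksi.
Total weld length L = 12 in.
Required throat t_e = P_u / (φ × 0.6 F_EXX × L) = 145 / (0.75 × 0.6 × 70 × 12) = 0.3836 in.
Required leg w = t_e / 0.707 = 0.5426 in → use 9/16 in.

w = 9/16 in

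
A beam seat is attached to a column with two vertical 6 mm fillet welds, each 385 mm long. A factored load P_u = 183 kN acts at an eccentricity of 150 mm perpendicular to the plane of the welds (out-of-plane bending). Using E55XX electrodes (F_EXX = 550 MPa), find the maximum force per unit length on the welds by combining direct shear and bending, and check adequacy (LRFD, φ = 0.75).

L_w = 2 × 385 = 770 mm; section modulus (unit throat) S = 2 × L²/6 = 49410 mm².
Direct shear f_v = P/L_w = 183×10³/770 = 237.7 N/mm.
Moment M = P × e = 183×10³ × 150 = 27450000 N·mm; bending f_b = M/S = 555.6 N/mm.
f_max = √(f_v² + f_b²) = √(237.7² + 555.6²) = 604.3 N/mm.
φr_n = 0.75 × 0.6 × 550 × (0.707 × 6) = 1050 N/mm → adequate.

f_max ≈ 604 N/mm; adequate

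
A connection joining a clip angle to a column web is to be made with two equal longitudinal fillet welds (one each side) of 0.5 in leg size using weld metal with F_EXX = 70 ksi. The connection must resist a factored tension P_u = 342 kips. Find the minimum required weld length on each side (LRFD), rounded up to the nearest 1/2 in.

Throat t_e = 0.707 × 0.5 = 0.3535 in.
φr_n = 0.75 × 0.6 × 70 × 0.3535 = 11.14 kips/in.
L_req = P_u / φr_n = 342 / 11.14 = 30.71 in total.
Per side: 30.71 / 2 = 15.36 in.
Round up → use L = 15.5 in on each side.

L = 15.5 in on each side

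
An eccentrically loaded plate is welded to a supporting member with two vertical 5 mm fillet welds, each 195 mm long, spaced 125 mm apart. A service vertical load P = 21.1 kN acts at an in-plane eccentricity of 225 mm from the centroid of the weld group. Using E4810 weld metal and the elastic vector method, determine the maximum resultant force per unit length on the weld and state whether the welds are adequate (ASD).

E48XX → F_EXX = 480 MPa.
Total weld length L_w = 390 mm. Treat welds as unit-width lines.
Polar moment about centroid: J = 2[d³/12 + d(b/2)²] = 2[195³/12 + 195×62.5²] = 2759000 mm³.
Direct shear f_v = P/L_w = 21.1×10³ / 390 = 54.1 N/mm (vertical).
Torsion M = P·e = 21.1×10³ × 225 = 4747500 N·mm.
Critical point at (x, y) = (62.5, 97.5) from centroid. f_tx = M·y/J = 167.8 N/mm; f_ty = M·x/J = 107.5 N/mm.
Resultant f_max = √[f_tx² + (f_v + f_ty)²] = √[167.8² + (54.1 + 107.5)²] = 233 N/mm.
Capacity per unit length: r_n/Ω = (1/2.0) × 0.6 × 480 × (0.707 × 5) = 509 N/mm.
233 ≤ 509 → adequate.

f_max ≈ 233 N/mm; adequate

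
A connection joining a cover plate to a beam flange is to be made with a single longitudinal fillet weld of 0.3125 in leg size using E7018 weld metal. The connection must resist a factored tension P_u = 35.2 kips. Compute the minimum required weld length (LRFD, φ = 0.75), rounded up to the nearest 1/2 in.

L = 5.5 in

E70XX → F_EXX = 70 ksi.
Throat t_e = 0.707 × 0.3125 = 0.2209 in.
φr_n = 0.75 × 0.6 × 70 × 0.2209 = 6.96 kips/in.
L_req = P_u / φr_n = 35.2 / 6.96 = 5.058 in total.
Round up → use L = 5.5 in.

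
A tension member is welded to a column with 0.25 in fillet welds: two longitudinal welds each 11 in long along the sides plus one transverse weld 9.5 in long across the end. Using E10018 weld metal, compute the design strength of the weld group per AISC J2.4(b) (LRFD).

φR_n ≈ 262 kips

E100XX → F_EXX = 100 ksi.
t_e = 0.707 × 0.25 = 0.1767 in.
R_nwl = 0.6 × 100 × 0.1767 × 22 = 233.3 kips (longitudinal, 2 welds).
R_nwt = 0.6 × 100 × 0.1767 × 9.5 = 100.7 kips (transverse, base value).
(i) R_nwl + R_nwt = 334.1 kips; (ii) 0.85 R_nwl + 1.5 R_nwt = 349.4 kips.
R_n = max = 349.4 kips [governs: (ii)]; φR_n = 262.1 kips.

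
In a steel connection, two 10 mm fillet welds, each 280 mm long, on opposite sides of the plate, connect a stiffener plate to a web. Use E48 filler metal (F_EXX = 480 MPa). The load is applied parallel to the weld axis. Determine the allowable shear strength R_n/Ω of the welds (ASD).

Effective throat t_e = 0.707 × 10 = 7.07 mm.
Total length L = 560 mm; A_we = 7.07 × 560 = 3959 mm².
F_nw = 0.6 F_EXX = 0.6 × 480 = 288 MPa.
R_n = 288 × 3959 × 10⁻³ = 1140 kN; R_n/Ω = 1140/2.0 = 570.1 kN.

R_n/Ω ≈ 570 kN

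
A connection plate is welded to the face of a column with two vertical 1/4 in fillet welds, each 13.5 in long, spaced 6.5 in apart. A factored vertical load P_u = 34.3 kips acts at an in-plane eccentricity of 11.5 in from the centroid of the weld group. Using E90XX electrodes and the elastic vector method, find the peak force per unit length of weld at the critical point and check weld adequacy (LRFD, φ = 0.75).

E90XX → F_EXX = 90 ksi.
Total weld length L_w = 27 in. Treat welds as unit-width lines.
Polar moment about centroid: J = 2[d³/12 + d(b/2)²] = 2[13.5³/12 + 13.5×3.25²] = 695.2 in³.
Direct shear f_v = P/L_w = 34.3 / 27 = 1.27 kip/in (vertical).
Torsion M = P·e = 34.3 × 11.5 = 394.45 kip·in.
Critical point at (x, y) = (3.25, 6.75) from centroid. f_tx = M·y/J = 3.83 kip/in; f_ty = M·x/J = 1.844 kip/in.
Resultant f_max = √[f_tx² + (f_v + f_ty)²] = √[3.83² + (1.27 + 1.844)²] = 4.936 kip/in.
Capacity per unit length: φr_n = 0.75 × 0.6 × 90 × (0.707 × 0.25) = 7.158 kip/in.
4.936 ≤ 7.158 → adequate.

f_max ≈ 4.94 kip/in; adequate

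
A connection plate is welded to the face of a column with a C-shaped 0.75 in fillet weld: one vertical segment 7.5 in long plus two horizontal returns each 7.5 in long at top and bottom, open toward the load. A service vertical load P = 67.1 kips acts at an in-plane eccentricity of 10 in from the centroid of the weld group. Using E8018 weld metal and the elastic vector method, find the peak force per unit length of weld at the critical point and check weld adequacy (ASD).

E80XX → F_EXX = 80 ksi.
Total weld length L_w = 22.5 in. Treat welds as unit-width lines.
Centroid: x̄ = 2×7.5×3.75 / 22.5 = 2.5 in from the vertical weld.
Polar moment about centroid: J = I_x + I_y = [7.5³/12 + 2×7.5×3.75²] + [7.5×2.5² + 2(7.5³/12 + 7.5×1.25²)] = 386.7 in³.
Direct shear f_v = P/L_w = 67.1 / 22.5 = 2.982 kip/in (vertical).
Torsion M = P·e = 67.1 × 10 = 671 kip·in.
Critical point at (x, y) = (5, 3.75) from centroid. f_tx = M·y/J = 6.507 kip/in; f_ty = M·x/J = 8.676 kip/in.
Resultant f_max = √[f_tx² + (f_v + f_ty)²] = √[6.507² + (2.982 + 8.676)²] = 13.35 kip/in.
Capacity per unit length: r_n/Ω = (1/2.0) × 0.6 × 80 × (0.707 × 0.75) = 12.73 kip/in.
13.35 > 12.73 → NOT adequate.

f_max ≈ 13.4 kip/in; NOT adequate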